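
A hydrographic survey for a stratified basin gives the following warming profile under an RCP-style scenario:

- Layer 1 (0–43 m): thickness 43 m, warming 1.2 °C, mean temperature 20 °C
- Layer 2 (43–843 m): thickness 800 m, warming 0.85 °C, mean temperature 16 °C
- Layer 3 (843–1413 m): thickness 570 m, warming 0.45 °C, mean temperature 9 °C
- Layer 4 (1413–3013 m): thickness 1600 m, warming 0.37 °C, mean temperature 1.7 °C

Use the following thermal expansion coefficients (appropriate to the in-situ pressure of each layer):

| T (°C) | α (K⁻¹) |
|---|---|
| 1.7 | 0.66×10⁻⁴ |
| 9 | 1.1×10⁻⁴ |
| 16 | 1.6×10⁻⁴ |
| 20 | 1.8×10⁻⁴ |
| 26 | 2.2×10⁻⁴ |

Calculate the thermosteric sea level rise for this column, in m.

Δh = 0.185 m

Layer 1 at 20 °C → α = 1.8×10⁻⁴ K⁻¹
Layer 2 at 16 °C → α = 1.6×10⁻⁴ K⁻¹
Layer 3 at 9 °C → α = 1.1×10⁻⁴ K⁻¹
Layer 4 at 1.7 °C → α = 0.66×10⁻⁴ K⁻¹
0–43 m: 43 × 1.2 × 1.8×10⁻⁴ = 0.009288 m
Layer 2: 800 × 1.6×10⁻⁴ × 0.85 = 0.10880 m
0.45 × 570 × 1.1×10⁻⁴ = 0.028215 m
1413–3013 m: 1600 × 0.66×10⁻⁴ × 0.37 = 0.039072 m
Δh = 0.009288 + 0.10880 + 0.028215 + 0.039072 = 0.185375 m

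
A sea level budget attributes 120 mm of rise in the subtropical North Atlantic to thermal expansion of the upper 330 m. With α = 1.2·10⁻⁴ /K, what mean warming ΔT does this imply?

ΔT = Δh/(αH) = 0.12 / (1.2×10⁻⁴ × 330) ≈ 3.030 °C

3.0 °C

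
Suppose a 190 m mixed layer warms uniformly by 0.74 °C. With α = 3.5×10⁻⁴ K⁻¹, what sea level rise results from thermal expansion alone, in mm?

Δh = αΔT·H = 3.5×10⁻⁴ × 0.74 × 190 = 0.04921 m

about 49.2 mm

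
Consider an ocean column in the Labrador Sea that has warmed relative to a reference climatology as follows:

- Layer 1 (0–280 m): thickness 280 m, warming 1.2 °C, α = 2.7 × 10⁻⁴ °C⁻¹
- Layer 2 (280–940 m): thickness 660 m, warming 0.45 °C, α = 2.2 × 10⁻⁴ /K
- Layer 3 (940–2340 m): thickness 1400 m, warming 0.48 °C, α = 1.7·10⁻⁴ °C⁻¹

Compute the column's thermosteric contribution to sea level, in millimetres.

Layer 1: 2.7×10⁻⁴ × 1.2 × 280 = 0.09072 m
0.45 × 660 × 2.2×10⁻⁴ = 0.06534 m
Layer 3: 1.7×10⁻⁴ × 0.48 × 1400 = 0.11424 m
Δh = 0.09072 + 0.06534 + 0.11424 = 0.27030 m ≈ 270 mm

270 mm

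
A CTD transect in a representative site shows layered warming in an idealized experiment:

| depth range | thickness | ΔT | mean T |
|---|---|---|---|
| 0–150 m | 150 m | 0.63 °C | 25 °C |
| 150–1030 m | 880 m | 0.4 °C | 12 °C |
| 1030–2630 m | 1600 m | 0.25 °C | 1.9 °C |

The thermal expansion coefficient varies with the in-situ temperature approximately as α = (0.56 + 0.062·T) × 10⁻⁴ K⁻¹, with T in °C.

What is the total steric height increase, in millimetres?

Δh = 93.0 mm

Layer 1: α = (0.56 + 0.062×25)×10⁻⁴ = 2.11×10⁻⁴ K⁻¹
Layer 2: α = (0.56 + 0.062×12)×10⁻⁴ = 1.304×10⁻⁴ K⁻¹
Layer 3: α = (0.56 + 0.062×1.9)×10⁻⁴ = 0.6778×10⁻⁴ K⁻¹
Layer 1: 2.11×10⁻⁴ × 150 × 0.63 = 0.0199395 m
1.304×10⁻⁴ × 0.4 × 880 = 0.0459008 m
1030–2630 m: 1600 × 0.6778×10⁻⁴ × 0.25 = 0.027112 m
Δh = 0.0199395 + 0.0459008 + 0.027112 = 0.0929523 m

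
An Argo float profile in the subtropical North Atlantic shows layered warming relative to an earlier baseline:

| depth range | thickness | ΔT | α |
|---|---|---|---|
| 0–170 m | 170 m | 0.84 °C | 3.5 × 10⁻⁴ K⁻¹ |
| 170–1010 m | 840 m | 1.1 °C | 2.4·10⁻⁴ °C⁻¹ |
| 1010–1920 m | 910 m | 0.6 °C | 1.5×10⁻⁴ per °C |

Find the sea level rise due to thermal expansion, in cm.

35 cm of thermosteric rise

Layer 1: 0.84 × 170 × 3.5×10⁻⁴ = 0.04998 m
Layer 2: 1.1 × 840 × 2.4×10⁻⁴ = 0.22176 m
0.6 × 1.5×10⁻⁴ × 910 = 0.08190 m
Δh = 0.04998 + 0.22176 + 0.08190 = 0.35364 m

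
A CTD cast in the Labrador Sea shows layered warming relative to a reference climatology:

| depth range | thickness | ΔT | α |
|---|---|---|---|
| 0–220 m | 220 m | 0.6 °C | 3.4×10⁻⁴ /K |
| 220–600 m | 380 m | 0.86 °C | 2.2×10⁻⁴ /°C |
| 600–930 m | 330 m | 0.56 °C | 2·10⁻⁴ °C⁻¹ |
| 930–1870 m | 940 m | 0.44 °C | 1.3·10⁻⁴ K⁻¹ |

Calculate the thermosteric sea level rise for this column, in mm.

Δh = 208 mm

0.6 × 220 × 3.4×10⁻⁴ = 0.04488 m
Layer 2: 380 × 0.86 × 2.2×10⁻⁴ = 0.071896 m
0.56 × 330 × 2×10⁻⁴ = 0.03696 m
930–1870 m: 0.44 × 1.3×10⁻⁴ × 940 = 0.053768 m
Δh = 0.04488 + 0.071896 + 0.03696 + 0.053768 = 0.207504 m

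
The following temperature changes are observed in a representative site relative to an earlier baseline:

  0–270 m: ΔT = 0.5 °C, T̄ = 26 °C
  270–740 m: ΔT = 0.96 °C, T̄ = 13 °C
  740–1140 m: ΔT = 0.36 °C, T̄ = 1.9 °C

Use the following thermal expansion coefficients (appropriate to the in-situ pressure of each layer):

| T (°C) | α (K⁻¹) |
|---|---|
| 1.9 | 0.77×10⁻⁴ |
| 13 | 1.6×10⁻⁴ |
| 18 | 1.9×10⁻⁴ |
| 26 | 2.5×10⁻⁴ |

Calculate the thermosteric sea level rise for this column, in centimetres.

Layer 1 at 26 °C → α = 2.5×10⁻⁴ K⁻¹
Layer 2 at 13 °C → α = 1.6×10⁻⁴ K⁻¹
Layer 3 at 1.9 °C → α = 0.77×10⁻⁴ K⁻¹
Layer 1: 0.5 × 2.5×10⁻⁴ × 270 = 0.03375 m
470 × 0.96 × 1.6×10⁻⁴ = 0.072192 m
Layer 3: 0.77×10⁻⁴ × 0.36 × 400 = 0.011088 m
Δh = 0.03375 + 0.072192 + 0.011088 = 0.11703 m ≈ 11.7 cm

11.7 cm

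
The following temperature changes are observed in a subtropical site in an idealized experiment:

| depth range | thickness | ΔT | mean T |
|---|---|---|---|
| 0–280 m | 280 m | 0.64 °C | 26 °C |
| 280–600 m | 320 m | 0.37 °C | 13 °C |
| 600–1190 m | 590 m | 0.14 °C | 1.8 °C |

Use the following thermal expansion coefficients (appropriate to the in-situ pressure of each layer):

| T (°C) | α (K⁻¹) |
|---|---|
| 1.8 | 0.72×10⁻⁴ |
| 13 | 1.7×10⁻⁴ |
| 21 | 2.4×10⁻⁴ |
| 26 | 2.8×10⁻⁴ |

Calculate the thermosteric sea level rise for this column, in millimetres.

76.3 mm

Layer 1 at 26 °C → α = 2.8×10⁻⁴ K⁻¹
Layer 2 at 13 °C → α = 1.7×10⁻⁴ K⁻¹
Layer 3 at 1.8 °C → α = 0.72×10⁻⁴ K⁻¹
Layer 1: 2.8×10⁻⁴ × 0.64 × 280 = 0.050176 m
Layer 2: 0.37 × 320 × 1.7×10⁻⁴ = 0.020128 m
600–1190 m: 0.14 × 0.72×10⁻⁴ × 590 = 0.0059472 m
Δh = 0.050176 + 0.020128 + 0.0059472 = 0.0762512 m ≈ 76.3 mm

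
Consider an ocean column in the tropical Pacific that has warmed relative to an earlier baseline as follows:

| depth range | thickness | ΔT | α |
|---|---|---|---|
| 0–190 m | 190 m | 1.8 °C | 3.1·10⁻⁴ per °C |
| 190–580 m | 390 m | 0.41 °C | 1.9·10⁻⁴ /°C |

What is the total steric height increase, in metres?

about 0.14 m

0–190 m: 190 × 3.1×10⁻⁴ × 1.8 = 0.10602 m
1.9×10⁻⁴ × 0.41 × 390 = 0.030381 m
Δh = 0.10602 + 0.030381 = 0.136401 m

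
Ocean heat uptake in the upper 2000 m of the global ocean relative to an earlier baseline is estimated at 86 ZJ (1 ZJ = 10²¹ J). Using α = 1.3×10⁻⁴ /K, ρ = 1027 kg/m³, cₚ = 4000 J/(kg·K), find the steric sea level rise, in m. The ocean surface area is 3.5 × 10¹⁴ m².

0.00778 m

Per unit area: Q = 86×10²¹ / (3.5×10¹⁴) ≈ 2.457×10⁸ J/m²
Δh = αQ/(ρcₚ) = 1.3×10⁻⁴ × 2.457×10⁸ / (1027 × 4000) ≈ 0.0077753 m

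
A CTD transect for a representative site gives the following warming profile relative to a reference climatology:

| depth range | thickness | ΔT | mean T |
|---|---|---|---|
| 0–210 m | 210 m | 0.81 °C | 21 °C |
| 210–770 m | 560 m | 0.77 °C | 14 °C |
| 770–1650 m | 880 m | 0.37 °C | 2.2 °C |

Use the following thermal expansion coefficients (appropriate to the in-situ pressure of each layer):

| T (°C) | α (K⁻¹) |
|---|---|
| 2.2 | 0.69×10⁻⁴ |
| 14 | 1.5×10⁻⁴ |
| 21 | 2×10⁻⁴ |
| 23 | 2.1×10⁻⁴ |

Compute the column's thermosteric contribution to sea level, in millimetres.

Δh = 121 mm

Layer 1 at 21 °C → α = 2×10⁻⁴ K⁻¹
Layer 2 at 14 °C → α = 1.5×10⁻⁴ K⁻¹
Layer 3 at 2.2 °C → α = 0.69×10⁻⁴ K⁻¹
Layer 1: 210 × 0.81 × 2×10⁻⁴ = 0.03402 m
210–770 m: 0.77 × 560 × 1.5×10⁻⁴ = 0.06468 m
Layer 3: 0.69×10⁻⁴ × 0.37 × 880 = 0.0224664 m
Δh = 0.03402 + 0.06468 + 0.0224664 = 0.1211664 m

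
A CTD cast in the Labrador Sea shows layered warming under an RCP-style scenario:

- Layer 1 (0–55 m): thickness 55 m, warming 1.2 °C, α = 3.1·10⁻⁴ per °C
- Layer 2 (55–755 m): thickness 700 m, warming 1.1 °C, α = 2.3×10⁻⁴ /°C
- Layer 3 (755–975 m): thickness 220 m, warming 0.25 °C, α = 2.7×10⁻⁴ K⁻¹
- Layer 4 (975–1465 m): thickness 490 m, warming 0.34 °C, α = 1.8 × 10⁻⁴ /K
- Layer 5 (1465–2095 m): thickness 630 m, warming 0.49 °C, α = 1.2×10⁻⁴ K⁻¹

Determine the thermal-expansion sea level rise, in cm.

0–55 m: 1.2 × 55 × 3.1×10⁻⁴ = 0.02046 m
55–755 m: 700 × 1.1 × 2.3×10⁻⁴ = 0.17710 m
2.7×10⁻⁴ × 0.25 × 220 = 0.01485 m
975–1465 m: 490 × 0.34 × 1.8×10⁻⁴ = 0.029988 m
Layer 5: 0.49 × 1.2×10⁻⁴ × 630 = 0.037044 m
Δh = 0.02046 + 0.17710 + 0.01485 + 0.029988 + 0.037044 = 0.279442 m

about 27.9 cm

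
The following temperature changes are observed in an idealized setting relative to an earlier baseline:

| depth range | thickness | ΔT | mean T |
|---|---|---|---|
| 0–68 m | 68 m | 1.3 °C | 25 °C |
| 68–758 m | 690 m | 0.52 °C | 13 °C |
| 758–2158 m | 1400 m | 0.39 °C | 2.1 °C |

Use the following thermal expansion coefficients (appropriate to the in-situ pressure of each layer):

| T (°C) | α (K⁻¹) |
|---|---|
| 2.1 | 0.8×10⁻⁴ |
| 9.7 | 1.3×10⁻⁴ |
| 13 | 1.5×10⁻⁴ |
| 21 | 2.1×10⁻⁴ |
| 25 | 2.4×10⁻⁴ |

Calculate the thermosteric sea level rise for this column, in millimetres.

119 mm of thermosteric rise

Layer 1 at 25 °C → α = 2.4×10⁻⁴ K⁻¹
Layer 2 at 13 °C → α = 1.5×10⁻⁴ K⁻¹
Layer 3 at 2.1 °C → α = 0.8×10⁻⁴ K⁻¹
0–68 m: 2.4×10⁻⁴ × 68 × 1.3 = 0.021216 m
0.52 × 690 × 1.5×10⁻⁴ = 0.05382 m
1400 × 0.8×10⁻⁴ × 0.39 = 0.04368 m
Δh = 0.021216 + 0.05382 + 0.04368 = 0.118716 m ≈ 119 mm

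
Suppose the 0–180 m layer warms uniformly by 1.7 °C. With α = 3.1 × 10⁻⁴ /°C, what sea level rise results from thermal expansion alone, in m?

Δh = αΔT·H = 3.1×10⁻⁴ × 1.7 × 180 = 0.09486 m

Δh ≈ 0.095 m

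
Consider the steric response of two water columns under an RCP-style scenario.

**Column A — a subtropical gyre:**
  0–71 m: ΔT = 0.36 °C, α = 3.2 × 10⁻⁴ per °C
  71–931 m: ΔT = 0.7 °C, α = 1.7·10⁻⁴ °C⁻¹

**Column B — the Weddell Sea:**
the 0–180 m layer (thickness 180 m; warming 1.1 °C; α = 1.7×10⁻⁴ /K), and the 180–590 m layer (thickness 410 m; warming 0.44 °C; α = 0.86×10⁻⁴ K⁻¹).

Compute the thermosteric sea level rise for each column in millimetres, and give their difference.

A 3.2×10⁻⁴ × 0.36 × 71 = 0.0081792 m
A 71–931 m: 1.7×10⁻⁴ × 860 × 0.7 = 0.10234 m
A total: 0.1105192 m
B 180 × 1.1 × 1.7×10⁻⁴ = 0.03366 m
B Layer 2: 0.86×10⁻⁴ × 410 × 0.44 = 0.0155144 m
B total: 0.0491744 m
Difference: 0.1105192 − 0.0491744 = 0.0613448 m

Δh_A ≈ 110 mm, Δh_B ≈ 49 mm; difference ≈ 61 mm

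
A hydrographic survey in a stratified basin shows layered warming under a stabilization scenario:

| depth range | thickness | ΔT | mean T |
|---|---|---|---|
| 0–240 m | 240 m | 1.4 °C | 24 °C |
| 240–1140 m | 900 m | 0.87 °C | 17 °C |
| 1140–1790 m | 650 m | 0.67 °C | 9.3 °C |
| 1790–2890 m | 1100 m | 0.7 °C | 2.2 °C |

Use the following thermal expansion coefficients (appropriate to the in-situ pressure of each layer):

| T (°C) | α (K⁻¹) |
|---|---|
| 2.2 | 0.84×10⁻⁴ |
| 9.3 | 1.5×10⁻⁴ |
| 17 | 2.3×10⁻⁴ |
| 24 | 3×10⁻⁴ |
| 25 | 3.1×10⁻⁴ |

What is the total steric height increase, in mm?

Layer 1 at 24 °C → α = 3×10⁻⁴ K⁻¹
Layer 2 at 17 °C → α = 2.3×10⁻⁴ K⁻¹
Layer 3 at 9.3 °C → α = 1.5×10⁻⁴ K⁻¹
Layer 4 at 2.2 °C → α = 0.84×10⁻⁴ K⁻¹
0–240 m: 240 × 1.4 × 3×10⁻⁴ = 0.10080 m
900 × 2.3×10⁻⁴ × 0.87 = 0.18009 m
Layer 3: 0.67 × 650 × 1.5×10⁻⁴ = 0.065325 m
0.7 × 1100 × 0.84×10⁻⁴ = 0.06468 m
Δh = 0.10080 + 0.18009 + 0.065325 + 0.06468 = 0.410895 m ≈ 411 mm

Δh ≈ 411 mm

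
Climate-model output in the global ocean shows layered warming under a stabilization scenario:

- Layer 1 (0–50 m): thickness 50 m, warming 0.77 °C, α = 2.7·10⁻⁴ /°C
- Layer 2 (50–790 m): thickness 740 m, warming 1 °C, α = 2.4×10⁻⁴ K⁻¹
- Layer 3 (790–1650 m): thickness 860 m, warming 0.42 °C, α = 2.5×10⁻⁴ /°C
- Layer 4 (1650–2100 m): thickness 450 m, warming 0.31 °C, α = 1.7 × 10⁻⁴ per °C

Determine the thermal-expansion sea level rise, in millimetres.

302 mm of thermosteric rise

0–50 m: 2.7×10⁻⁴ × 50 × 0.77 = 0.010395 m
50–790 m: 2.4×10⁻⁴ × 740 × 1 = 0.17760 m
0.42 × 860 × 2.5×10⁻⁴ = 0.09030 m
Layer 4: 1.7×10⁻⁴ × 0.31 × 450 = 0.023715 m
Δh = 0.010395 + 0.17760 + 0.09030 + 0.023715 = 0.30201 m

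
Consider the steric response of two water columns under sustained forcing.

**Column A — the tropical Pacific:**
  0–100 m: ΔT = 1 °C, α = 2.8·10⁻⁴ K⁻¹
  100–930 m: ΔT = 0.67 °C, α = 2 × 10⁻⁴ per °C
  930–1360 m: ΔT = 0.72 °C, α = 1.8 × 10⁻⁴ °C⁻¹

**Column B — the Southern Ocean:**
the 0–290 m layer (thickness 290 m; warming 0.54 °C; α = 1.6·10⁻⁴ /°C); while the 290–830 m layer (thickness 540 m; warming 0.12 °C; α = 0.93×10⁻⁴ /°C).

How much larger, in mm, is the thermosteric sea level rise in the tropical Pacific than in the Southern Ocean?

A Layer 1: 100 × 1 × 2.8×10⁻⁴ = 0.02800 m
A 0.67 × 2×10⁻⁴ × 830 = 0.11122 m
A 930–1360 m: 0.72 × 430 × 1.8×10⁻⁴ = 0.055728 m
A total: 0.194948 m
B Layer 1: 290 × 1.6×10⁻⁴ × 0.54 = 0.025056 m
B 540 × 0.12 × 0.93×10⁻⁴ = 0.0060264 m
B total: 0.0310824 m
Difference: 0.194948 − 0.0310824 = 0.1638656 m

160 mm larger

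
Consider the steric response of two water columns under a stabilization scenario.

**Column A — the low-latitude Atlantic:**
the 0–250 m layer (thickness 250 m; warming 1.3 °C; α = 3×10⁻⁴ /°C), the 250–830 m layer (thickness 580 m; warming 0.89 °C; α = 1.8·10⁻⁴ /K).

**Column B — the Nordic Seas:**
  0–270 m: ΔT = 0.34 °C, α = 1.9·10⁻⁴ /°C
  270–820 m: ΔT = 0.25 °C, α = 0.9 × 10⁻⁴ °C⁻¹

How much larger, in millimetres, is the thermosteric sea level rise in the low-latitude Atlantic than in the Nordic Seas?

A 1.3 × 250 × 3×10⁻⁴ = 0.09750 m
A 580 × 0.89 × 1.8×10⁻⁴ = 0.092916 m
A total: 0.190416 m
B 0.34 × 270 × 1.9×10⁻⁴ = 0.017442 m
B 270–820 m: 0.25 × 0.9×10⁻⁴ × 550 = 0.012375 m
B total: 0.029817 m
Difference: 0.190416 − 0.029817 = 0.160599 m

161 mm larger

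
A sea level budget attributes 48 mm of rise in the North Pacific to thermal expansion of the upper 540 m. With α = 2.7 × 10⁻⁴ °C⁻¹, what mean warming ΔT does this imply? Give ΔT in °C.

0.329 °C

ΔT = Δh/(αH) = 0.048 / (2.7×10⁻⁴ × 540) ≈ 0.3292 °C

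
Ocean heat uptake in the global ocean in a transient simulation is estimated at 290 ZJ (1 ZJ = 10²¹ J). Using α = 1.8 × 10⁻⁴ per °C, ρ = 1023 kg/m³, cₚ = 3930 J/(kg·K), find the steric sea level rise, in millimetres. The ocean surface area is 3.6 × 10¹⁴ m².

Per unit area: Q = 290×10²¹ / (3.6×10¹⁴) ≈ 8.056×10⁸ J/m²
Δh = αQ/(ρcₚ) = 1.8×10⁻⁴ × 8.056×10⁸ / (1023 × 3930) ≈ 0.036068 m

Δh = 36.1 mm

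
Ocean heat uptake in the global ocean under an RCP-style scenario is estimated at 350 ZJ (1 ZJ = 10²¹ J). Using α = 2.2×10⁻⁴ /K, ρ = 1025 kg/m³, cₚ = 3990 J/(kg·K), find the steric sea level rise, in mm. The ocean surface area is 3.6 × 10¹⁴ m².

52.3 mm of thermosteric rise

Per unit area: Q = 350×10²¹ / (3.6×10¹⁴) ≈ 9.722×10⁸ J/m²
Δh = αQ/(ρcₚ) = 2.2×10⁻⁴ × 9.722×10⁸ / (1025 × 3990) ≈ 0.052298 m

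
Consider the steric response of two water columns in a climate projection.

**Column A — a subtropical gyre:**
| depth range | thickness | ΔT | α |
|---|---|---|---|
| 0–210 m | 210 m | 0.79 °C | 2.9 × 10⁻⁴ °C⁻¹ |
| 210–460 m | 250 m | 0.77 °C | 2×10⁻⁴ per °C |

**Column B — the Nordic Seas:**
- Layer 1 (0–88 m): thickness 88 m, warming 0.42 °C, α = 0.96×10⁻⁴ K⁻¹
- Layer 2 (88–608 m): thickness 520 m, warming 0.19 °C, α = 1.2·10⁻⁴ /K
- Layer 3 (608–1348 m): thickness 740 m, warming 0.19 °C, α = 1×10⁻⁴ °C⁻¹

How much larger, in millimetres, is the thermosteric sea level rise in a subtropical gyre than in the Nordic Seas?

Δh_A − Δh_B ≈ 57 mm

A 0–210 m: 2.9×10⁻⁴ × 210 × 0.79 = 0.048111 m
A Layer 2: 250 × 2×10⁻⁴ × 0.77 = 0.03850 m
A total: 0.086611 m
B 0–88 m: 0.42 × 0.96×10⁻⁴ × 88 = 0.00354816 m
B Layer 2: 520 × 1.2×10⁻⁴ × 0.19 = 0.011856 m
B 608–1348 m: 1×10⁻⁴ × 740 × 0.19 = 0.01406 m
B total: 0.02946416 m
Difference: 0.086611 − 0.02946416 = 0.05714684 m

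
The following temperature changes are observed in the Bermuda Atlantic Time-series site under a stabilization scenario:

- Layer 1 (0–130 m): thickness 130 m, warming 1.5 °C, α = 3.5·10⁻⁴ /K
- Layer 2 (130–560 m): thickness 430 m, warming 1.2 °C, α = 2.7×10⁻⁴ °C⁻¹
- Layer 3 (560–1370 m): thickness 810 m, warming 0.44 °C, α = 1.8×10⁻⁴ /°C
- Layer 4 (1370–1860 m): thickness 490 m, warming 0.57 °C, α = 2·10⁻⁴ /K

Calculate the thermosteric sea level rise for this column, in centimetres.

Δh = 33 cm

130 × 1.5 × 3.5×10⁻⁴ = 0.06825 m
430 × 2.7×10⁻⁴ × 1.2 = 0.13932 m
560–1370 m: 1.8×10⁻⁴ × 810 × 0.44 = 0.064152 m
Layer 4: 2×10⁻⁴ × 0.57 × 490 = 0.05586 m
Δh = 0.06825 + 0.13932 + 0.064152 + 0.05586 = 0.327582 m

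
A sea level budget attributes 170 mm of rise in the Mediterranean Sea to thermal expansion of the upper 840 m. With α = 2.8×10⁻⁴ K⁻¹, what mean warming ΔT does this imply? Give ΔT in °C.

ΔT = Δh/(αH) = 0.17 / (2.8×10⁻⁴ × 840) ≈ 0.7228 °C

0.723 °C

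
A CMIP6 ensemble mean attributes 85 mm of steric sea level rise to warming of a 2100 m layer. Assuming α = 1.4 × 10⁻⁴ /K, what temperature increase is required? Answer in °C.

ΔT = Δh/(αH) = 0.085 / (1.4×10⁻⁴ × 2100) ≈ 0.2891 °C

about 0.29 °C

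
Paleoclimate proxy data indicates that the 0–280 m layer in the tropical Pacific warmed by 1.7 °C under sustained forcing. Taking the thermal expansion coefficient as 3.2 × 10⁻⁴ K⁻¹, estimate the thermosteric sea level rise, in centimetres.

Δh = 15 cm

Δh = αΔT·H = 3.2×10⁻⁴ × 1.7 × 280 = 0.15232 m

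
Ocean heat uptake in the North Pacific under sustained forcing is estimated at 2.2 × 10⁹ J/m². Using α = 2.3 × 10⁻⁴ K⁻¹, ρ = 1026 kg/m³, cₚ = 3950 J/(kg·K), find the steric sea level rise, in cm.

12 cm

Δh = αQ/(ρcₚ) = 2.3×10⁻⁴ × 2.2×10⁹ / (1026 × 3950) ≈ 0.12486 m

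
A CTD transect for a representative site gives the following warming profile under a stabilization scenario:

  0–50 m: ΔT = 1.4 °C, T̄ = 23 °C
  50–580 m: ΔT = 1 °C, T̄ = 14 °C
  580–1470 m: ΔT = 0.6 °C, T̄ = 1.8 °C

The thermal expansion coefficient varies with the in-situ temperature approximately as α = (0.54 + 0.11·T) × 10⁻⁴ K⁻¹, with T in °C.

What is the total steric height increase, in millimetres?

Δh ≈ 170 mm

Layer 1: α = (0.54 + 0.11×23)×10⁻⁴ = 3.07×10⁻⁴ K⁻¹
Layer 2: α = (0.54 + 0.11×14)×10⁻⁴ = 2.08×10⁻⁴ K⁻¹
Layer 3: α = (0.54 + 0.11×1.8)×10⁻⁴ = 0.738×10⁻⁴ K⁻¹
50 × 1.4 × 3.07×10⁻⁴ = 0.02149 m
Layer 2: 2.08×10⁻⁴ × 1 × 530 = 0.11024 m
580–1470 m: 0.6 × 890 × 0.738×10⁻⁴ = 0.0394092 m
Δh = 0.02149 + 0.11024 + 0.0394092 = 0.1711392 m ≈ 170 mm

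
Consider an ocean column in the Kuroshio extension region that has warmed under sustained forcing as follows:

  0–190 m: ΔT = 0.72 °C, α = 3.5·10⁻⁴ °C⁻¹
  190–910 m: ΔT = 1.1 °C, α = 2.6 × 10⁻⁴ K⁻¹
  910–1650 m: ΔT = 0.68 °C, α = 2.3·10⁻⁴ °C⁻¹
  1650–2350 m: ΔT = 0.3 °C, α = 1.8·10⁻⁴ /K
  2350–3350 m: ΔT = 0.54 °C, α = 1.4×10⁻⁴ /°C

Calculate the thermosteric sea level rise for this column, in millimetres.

0.72 × 190 × 3.5×10⁻⁴ = 0.04788 m
190–910 m: 2.6×10⁻⁴ × 720 × 1.1 = 0.20592 m
Layer 3: 2.3×10⁻⁴ × 0.68 × 740 = 0.115736 m
0.3 × 700 × 1.8×10⁻⁴ = 0.03780 m
1000 × 1.4×10⁻⁴ × 0.54 = 0.07560 m
Δh = 0.04788 + 0.20592 + 0.115736 + 0.03780 + 0.07560 = 0.482936 m

about 480 mm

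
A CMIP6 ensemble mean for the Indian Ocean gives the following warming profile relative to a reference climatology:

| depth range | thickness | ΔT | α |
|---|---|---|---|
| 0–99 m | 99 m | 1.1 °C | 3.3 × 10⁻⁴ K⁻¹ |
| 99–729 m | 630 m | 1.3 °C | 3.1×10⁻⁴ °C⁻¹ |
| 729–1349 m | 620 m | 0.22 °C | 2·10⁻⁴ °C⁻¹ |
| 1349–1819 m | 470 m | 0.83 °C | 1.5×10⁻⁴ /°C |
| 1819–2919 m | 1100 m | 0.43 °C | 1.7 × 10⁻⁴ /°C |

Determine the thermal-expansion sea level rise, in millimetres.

460 mm

3.3×10⁻⁴ × 99 × 1.1 = 0.035937 m
Layer 2: 1.3 × 3.1×10⁻⁴ × 630 = 0.25389 m
729–1349 m: 2×10⁻⁴ × 0.22 × 620 = 0.02728 m
Layer 4: 470 × 0.83 × 1.5×10⁻⁴ = 0.058515 m
1100 × 1.7×10⁻⁴ × 0.43 = 0.08041 m
Δh = 0.035937 + 0.25389 + 0.02728 + 0.058515 + 0.08041 = 0.456032 m ≈ 460 mm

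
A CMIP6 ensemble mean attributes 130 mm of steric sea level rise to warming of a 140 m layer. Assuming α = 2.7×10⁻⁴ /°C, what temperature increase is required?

ΔT = Δh/(αH) = 0.13 / (2.7×10⁻⁴ × 140) ≈ 3.439 °C

ΔT ≈ 3.4 °C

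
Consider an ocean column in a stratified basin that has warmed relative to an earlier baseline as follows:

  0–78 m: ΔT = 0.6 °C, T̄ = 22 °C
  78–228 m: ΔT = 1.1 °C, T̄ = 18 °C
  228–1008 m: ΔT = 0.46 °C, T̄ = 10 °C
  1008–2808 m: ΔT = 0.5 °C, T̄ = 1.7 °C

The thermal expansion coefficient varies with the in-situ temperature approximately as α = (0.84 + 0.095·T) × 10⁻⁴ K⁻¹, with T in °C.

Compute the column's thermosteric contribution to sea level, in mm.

Δh = 210 mm

Layer 1: α = (0.84 + 0.095×22)×10⁻⁴ = 2.93×10⁻⁴ K⁻¹
Layer 2: α = (0.84 + 0.095×18)×10⁻⁴ = 2.55×10⁻⁴ K⁻¹
Layer 3: α = (0.84 + 0.095×10)×10⁻⁴ = 1.79×10⁻⁴ K⁻¹
Layer 4: α = (0.84 + 0.095×1.7)×10⁻⁴ = 1.0015×10⁻⁴ K⁻¹
Layer 1: 78 × 2.93×10⁻⁴ × 0.6 = 0.0137124 m
Layer 2: 2.55×10⁻⁴ × 1.1 × 150 = 0.042075 m
1.79×10⁻⁴ × 780 × 0.46 = 0.0642252 m
1008–2808 m: 0.5 × 1.0015×10⁻⁴ × 1800 = 0.090135 m
Δh = 0.0137124 + 0.042075 + 0.0642252 + 0.090135 = 0.2101476 m ≈ 210 mm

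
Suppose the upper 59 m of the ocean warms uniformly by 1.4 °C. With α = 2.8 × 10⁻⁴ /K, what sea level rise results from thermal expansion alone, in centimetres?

2.31 cm

Δh = αΔT·H = 2.8×10⁻⁴ × 1.4 × 59 = 0.023128 m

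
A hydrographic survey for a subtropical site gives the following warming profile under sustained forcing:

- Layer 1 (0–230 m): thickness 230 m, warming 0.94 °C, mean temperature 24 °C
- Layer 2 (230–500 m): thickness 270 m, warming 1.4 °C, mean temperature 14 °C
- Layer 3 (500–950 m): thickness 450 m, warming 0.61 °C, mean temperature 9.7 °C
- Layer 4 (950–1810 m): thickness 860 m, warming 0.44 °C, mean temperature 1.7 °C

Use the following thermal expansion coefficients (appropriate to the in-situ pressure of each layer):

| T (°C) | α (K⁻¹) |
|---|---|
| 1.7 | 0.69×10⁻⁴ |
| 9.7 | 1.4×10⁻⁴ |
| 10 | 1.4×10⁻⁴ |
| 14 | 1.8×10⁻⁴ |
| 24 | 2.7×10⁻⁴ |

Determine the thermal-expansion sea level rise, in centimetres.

Δh = 19 cm

Layer 1 at 24 °C → α = 2.7×10⁻⁴ K⁻¹
Layer 2 at 14 °C → α = 1.8×10⁻⁴ K⁻¹
Layer 3 at 9.7 °C → α = 1.4×10⁻⁴ K⁻¹
Layer 4 at 1.7 °C → α = 0.69×10⁻⁴ K⁻¹
0–230 m: 230 × 2.7×10⁻⁴ × 0.94 = 0.058374 m
1.4 × 1.8×10⁻⁴ × 270 = 0.06804 m
0.61 × 450 × 1.4×10⁻⁴ = 0.03843 m
0.44 × 860 × 0.69×10⁻⁴ = 0.0261096 m
Δh = 0.058374 + 0.06804 + 0.03843 + 0.0261096 = 0.1909536 m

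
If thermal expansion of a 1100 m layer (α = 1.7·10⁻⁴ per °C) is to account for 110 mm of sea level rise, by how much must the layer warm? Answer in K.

ΔT = Δh/(αH) = 0.11 / (1.7×10⁻⁴ × 1100) ≈ 0.5882 K

0.59 K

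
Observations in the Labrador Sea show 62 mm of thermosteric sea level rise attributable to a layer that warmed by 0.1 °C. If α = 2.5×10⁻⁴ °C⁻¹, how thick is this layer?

H = Δh/(αΔT) = 0.062 / (2.5×10⁻⁴ × 0.1) = 2480 m

H ≈ 2500 m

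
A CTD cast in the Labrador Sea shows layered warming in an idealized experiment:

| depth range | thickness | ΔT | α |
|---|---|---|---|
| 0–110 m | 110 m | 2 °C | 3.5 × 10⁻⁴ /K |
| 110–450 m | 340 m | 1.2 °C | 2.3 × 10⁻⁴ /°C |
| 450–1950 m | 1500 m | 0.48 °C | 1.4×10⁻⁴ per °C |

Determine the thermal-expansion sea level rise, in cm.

Δh ≈ 27.2 cm

Layer 1: 2 × 110 × 3.5×10⁻⁴ = 0.07700 m
110–450 m: 1.2 × 2.3×10⁻⁴ × 340 = 0.09384 m
1500 × 0.48 × 1.4×10⁻⁴ = 0.10080 m
Δh = 0.07700 + 0.09384 + 0.10080 = 0.27164 m ≈ 27.2 cm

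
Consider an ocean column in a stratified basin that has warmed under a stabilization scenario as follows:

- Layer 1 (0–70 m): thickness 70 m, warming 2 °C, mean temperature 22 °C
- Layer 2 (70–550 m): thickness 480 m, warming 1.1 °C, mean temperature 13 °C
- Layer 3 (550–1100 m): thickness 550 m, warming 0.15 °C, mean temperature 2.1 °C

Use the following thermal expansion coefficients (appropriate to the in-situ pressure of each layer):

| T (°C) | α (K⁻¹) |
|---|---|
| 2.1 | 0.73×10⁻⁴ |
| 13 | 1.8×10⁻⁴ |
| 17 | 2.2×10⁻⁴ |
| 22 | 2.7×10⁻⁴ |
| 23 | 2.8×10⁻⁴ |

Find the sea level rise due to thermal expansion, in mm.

Layer 1 at 22 °C → α = 2.7×10⁻⁴ K⁻¹
Layer 2 at 13 °C → α = 1.8×10⁻⁴ K⁻¹
Layer 3 at 2.1 °C → α = 0.73×10⁻⁴ K⁻¹
2 × 2.7×10⁻⁴ × 70 = 0.03780 m
70–550 m: 1.8×10⁻⁴ × 1.1 × 480 = 0.09504 m
550–1100 m: 0.15 × 0.73×10⁻⁴ × 550 = 0.0060225 m
Δh = 0.03780 + 0.09504 + 0.0060225 = 0.1388625 m ≈ 140 mm

140 mm of thermosteric rise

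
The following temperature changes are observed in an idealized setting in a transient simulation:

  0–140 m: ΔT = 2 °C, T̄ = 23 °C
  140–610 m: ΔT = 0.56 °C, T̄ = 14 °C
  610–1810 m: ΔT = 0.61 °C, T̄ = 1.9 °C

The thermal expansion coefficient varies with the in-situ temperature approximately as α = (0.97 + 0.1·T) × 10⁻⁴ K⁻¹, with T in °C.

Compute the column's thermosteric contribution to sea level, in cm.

Layer 1: α = (0.97 + 0.1×23)×10⁻⁴ = 3.27×10⁻⁴ K⁻¹
Layer 2: α = (0.97 + 0.1×14)×10⁻⁴ = 2.37×10⁻⁴ K⁻¹
Layer 3: α = (0.97 + 0.1×1.9)×10⁻⁴ = 1.16×10⁻⁴ K⁻¹
0–140 m: 3.27×10⁻⁴ × 140 × 2 = 0.09156 m
0.56 × 470 × 2.37×10⁻⁴ = 0.0623784 m
610–1810 m: 0.61 × 1.16×10⁻⁴ × 1200 = 0.084912 m
Δh = 0.09156 + 0.0623784 + 0.084912 = 0.2388504 m

Δh ≈ 24 cm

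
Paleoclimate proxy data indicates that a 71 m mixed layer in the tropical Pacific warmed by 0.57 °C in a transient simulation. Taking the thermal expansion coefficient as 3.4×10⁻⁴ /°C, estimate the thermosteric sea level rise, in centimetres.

1.4 cm

Δh = αΔT·H = 3.4×10⁻⁴ × 0.57 × 71 = 0.0137598 m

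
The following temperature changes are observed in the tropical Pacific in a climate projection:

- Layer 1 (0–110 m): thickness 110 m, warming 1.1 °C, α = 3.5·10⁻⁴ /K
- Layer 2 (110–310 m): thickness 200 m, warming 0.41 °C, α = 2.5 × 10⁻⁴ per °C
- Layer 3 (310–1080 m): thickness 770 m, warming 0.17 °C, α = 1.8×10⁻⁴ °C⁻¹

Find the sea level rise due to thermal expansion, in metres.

3.5×10⁻⁴ × 1.1 × 110 = 0.04235 m
Layer 2: 2.5×10⁻⁴ × 0.41 × 200 = 0.02050 m
310–1080 m: 1.8×10⁻⁴ × 0.17 × 770 = 0.023562 m
Δh = 0.04235 + 0.02050 + 0.023562 = 0.086412 m

Δh ≈ 0.086 m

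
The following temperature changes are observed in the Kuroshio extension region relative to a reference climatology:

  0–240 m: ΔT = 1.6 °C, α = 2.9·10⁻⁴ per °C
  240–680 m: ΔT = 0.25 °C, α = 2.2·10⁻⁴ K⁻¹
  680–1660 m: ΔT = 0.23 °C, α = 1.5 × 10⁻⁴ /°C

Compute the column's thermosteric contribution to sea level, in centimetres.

about 17 cm

Layer 1: 1.6 × 240 × 2.9×10⁻⁴ = 0.11136 m
0.25 × 440 × 2.2×10⁻⁴ = 0.02420 m
680–1660 m: 0.23 × 980 × 1.5×10⁻⁴ = 0.03381 m
Δh = 0.11136 + 0.02420 + 0.03381 = 0.16937 m ≈ 17 cm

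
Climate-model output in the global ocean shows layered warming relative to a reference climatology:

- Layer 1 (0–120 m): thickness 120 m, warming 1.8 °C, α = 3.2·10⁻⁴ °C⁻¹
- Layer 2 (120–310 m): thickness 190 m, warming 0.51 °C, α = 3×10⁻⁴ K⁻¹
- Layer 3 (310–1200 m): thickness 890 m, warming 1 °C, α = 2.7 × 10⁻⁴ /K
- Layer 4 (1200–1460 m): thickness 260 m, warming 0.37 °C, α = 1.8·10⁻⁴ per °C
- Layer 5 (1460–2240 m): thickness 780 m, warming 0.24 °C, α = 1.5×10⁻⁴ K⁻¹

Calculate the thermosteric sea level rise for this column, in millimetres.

Layer 1: 1.8 × 120 × 3.2×10⁻⁴ = 0.06912 m
Layer 2: 190 × 3×10⁻⁴ × 0.51 = 0.02907 m
310–1200 m: 890 × 1 × 2.7×10⁻⁴ = 0.24030 m
Layer 4: 0.37 × 1.8×10⁻⁴ × 260 = 0.017316 m
Layer 5: 0.24 × 1.5×10⁻⁴ × 780 = 0.02808 m
Δh = 0.06912 + 0.02907 + 0.24030 + 0.017316 + 0.02808 = 0.383886 m

about 384 mm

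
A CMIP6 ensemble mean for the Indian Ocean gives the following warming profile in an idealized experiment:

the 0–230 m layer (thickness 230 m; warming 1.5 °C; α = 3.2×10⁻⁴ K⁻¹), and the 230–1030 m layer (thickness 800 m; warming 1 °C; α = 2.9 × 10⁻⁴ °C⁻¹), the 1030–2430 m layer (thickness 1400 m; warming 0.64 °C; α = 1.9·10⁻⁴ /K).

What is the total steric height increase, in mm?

510 mm

3.2×10⁻⁴ × 1.5 × 230 = 0.11040 m
Layer 2: 800 × 1 × 2.9×10⁻⁴ = 0.23200 m
1030–2430 m: 1.9×10⁻⁴ × 1400 × 0.64 = 0.17024 m
Δh = 0.11040 + 0.23200 + 0.17024 = 0.51264 m ≈ 510 mm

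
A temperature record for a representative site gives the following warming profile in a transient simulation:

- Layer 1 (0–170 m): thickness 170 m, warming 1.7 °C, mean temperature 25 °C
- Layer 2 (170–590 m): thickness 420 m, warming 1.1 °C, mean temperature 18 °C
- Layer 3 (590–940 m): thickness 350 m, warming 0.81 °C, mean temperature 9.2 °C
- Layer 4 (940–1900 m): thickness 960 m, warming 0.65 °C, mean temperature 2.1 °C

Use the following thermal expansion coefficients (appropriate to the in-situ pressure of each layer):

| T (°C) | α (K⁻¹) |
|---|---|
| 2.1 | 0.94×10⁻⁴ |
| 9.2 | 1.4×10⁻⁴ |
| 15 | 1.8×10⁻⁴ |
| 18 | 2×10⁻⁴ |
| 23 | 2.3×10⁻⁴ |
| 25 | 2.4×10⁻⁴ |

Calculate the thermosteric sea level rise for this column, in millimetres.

Layer 1 at 25 °C → α = 2.4×10⁻⁴ K⁻¹
Layer 2 at 18 °C → α = 2×10⁻⁴ K⁻¹
Layer 3 at 9.2 °C → α = 1.4×10⁻⁴ K⁻¹
Layer 4 at 2.1 °C → α = 0.94×10⁻⁴ K⁻¹
2.4×10⁻⁴ × 1.7 × 170 = 0.06936 m
420 × 2×10⁻⁴ × 1.1 = 0.09240 m
Layer 3: 1.4×10⁻⁴ × 0.81 × 350 = 0.03969 m
Layer 4: 0.94×10⁻⁴ × 960 × 0.65 = 0.058656 m
Δh = 0.06936 + 0.09240 + 0.03969 + 0.058656 = 0.260106 m

Δh ≈ 260 mm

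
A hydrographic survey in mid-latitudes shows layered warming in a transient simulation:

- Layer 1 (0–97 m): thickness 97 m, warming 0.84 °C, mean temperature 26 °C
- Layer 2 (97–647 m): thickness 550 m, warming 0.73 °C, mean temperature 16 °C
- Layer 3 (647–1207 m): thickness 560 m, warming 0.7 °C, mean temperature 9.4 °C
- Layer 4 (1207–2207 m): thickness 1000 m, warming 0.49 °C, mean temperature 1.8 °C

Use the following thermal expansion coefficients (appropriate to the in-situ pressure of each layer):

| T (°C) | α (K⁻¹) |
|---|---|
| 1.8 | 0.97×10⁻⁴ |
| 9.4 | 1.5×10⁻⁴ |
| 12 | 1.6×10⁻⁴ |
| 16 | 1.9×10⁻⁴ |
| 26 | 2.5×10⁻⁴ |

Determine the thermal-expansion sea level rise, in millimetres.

Δh ≈ 200 mm

Layer 1 at 26 °C → α = 2.5×10⁻⁴ K⁻¹
Layer 2 at 16 °C → α = 1.9×10⁻⁴ K⁻¹
Layer 3 at 9.4 °C → α = 1.5×10⁻⁴ K⁻¹
Layer 4 at 1.8 °C → α = 0.97×10⁻⁴ K⁻¹
0.84 × 2.5×10⁻⁴ × 97 = 0.02037 m
97–647 m: 550 × 0.73 × 1.9×10⁻⁴ = 0.076285 m
1.5×10⁻⁴ × 0.7 × 560 = 0.05880 m
1000 × 0.49 × 0.97×10⁻⁴ = 0.04753 m
Δh = 0.02037 + 0.076285 + 0.05880 + 0.04753 = 0.202985 m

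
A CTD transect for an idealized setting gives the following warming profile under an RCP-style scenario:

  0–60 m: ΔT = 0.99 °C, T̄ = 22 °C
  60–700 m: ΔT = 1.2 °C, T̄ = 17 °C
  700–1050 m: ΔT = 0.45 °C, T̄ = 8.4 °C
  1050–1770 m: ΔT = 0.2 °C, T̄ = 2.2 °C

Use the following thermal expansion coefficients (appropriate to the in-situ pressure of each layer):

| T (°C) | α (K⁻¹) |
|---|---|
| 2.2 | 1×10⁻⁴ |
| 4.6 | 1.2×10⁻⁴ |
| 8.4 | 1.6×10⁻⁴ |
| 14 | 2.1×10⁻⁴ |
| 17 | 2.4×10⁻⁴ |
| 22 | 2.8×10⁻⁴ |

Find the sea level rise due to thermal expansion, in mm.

Δh ≈ 240 mm

Layer 1 at 22 °C → α = 2.8×10⁻⁴ K⁻¹
Layer 2 at 17 °C → α = 2.4×10⁻⁴ K⁻¹
Layer 3 at 8.4 °C → α = 1.6×10⁻⁴ K⁻¹
Layer 4 at 2.2 °C → α = 1×10⁻⁴ K⁻¹
0–60 m: 2.8×10⁻⁴ × 60 × 0.99 = 0.016632 m
Layer 2: 640 × 2.4×10⁻⁴ × 1.2 = 0.18432 m
700–1050 m: 0.45 × 1.6×10⁻⁴ × 350 = 0.02520 m
1050–1770 m: 720 × 0.2 × 1×10⁻⁴ = 0.01440 m
Δh = 0.016632 + 0.18432 + 0.02520 + 0.01440 = 0.240552 m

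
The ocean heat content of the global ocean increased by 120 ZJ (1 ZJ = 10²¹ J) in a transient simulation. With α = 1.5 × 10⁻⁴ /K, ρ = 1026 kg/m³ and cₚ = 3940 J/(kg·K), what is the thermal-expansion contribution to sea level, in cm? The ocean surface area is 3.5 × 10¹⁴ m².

Δh = 1.3 cm

Per unit area: Q = 120×10²¹ / (3.5×10¹⁴) ≈ 3.429×10⁸ J/m²
Δh = αQ/(ρcₚ) = 1.5×10⁻⁴ × 3.429×10⁸ / (1026 × 3940) ≈ 0.012724 m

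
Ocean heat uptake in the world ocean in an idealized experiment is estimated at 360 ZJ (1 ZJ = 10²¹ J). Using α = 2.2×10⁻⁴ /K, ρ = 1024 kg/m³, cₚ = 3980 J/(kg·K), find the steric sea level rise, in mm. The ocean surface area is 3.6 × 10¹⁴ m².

Per unit area: Q = 360×10²¹ / (3.6×10¹⁴) = 1×10⁹ J/m²
Δh = αQ/(ρcₚ) = 2.2×10⁻⁴ × 1×10⁹ / (1024 × 3980) ≈ 0.053981 m

54 mm of thermosteric rise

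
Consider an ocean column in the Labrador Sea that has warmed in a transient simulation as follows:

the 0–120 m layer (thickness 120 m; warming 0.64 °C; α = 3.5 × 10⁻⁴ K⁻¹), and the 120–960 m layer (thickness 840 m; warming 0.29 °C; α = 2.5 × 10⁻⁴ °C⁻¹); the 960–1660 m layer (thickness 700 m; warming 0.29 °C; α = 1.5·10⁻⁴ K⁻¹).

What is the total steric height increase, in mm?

0–120 m: 3.5×10⁻⁴ × 120 × 0.64 = 0.02688 m
120–960 m: 0.29 × 840 × 2.5×10⁻⁴ = 0.06090 m
1.5×10⁻⁴ × 0.29 × 700 = 0.03045 m
Δh = 0.02688 + 0.06090 + 0.03045 = 0.11823 m ≈ 120 mm

120 mm of thermosteric rise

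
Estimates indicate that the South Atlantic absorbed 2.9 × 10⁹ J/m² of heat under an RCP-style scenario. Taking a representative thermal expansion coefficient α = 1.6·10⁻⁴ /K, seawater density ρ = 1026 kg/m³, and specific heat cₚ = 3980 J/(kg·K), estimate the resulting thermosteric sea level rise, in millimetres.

110 mm of thermosteric rise

Δh = αQ/(ρcₚ) = 1.6×10⁻⁴ × 2.9×10⁹ / (1026 × 3980) ≈ 0.11363 m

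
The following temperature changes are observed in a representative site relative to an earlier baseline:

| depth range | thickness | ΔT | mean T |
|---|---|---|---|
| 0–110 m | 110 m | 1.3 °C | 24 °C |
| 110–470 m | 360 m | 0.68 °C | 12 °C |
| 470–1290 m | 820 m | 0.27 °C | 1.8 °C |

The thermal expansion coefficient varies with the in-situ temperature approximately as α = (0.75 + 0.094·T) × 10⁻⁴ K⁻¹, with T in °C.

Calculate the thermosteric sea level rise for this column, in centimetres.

about 10.9 cm

Layer 1: α = (0.75 + 0.094×24)×10⁻⁴ = 3.006×10⁻⁴ K⁻¹
Layer 2: α = (0.75 + 0.094×12)×10⁻⁴ = 1.878×10⁻⁴ K⁻¹
Layer 3: α = (0.75 + 0.094×1.8)×10⁻⁴ = 0.9192×10⁻⁴ K⁻¹
3.006×10⁻⁴ × 1.3 × 110 = 0.0429858 m
360 × 0.68 × 1.878×10⁻⁴ = 0.04597344 m
0.9192×10⁻⁴ × 820 × 0.27 = 0.020351088 m
Δh = 0.0429858 + 0.04597344 + 0.020351088 = 0.109310328 m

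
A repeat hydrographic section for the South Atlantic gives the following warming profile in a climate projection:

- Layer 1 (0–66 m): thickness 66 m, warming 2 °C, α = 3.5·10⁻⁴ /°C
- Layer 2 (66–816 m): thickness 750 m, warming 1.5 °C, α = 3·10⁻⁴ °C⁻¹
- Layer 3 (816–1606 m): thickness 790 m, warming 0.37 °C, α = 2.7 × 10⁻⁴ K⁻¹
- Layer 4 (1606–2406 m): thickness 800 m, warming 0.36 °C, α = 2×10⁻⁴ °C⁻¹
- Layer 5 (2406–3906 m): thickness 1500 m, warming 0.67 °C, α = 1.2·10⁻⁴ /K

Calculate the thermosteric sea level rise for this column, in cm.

about 64 cm

Layer 1: 3.5×10⁻⁴ × 66 × 2 = 0.04620 m
3×10⁻⁴ × 1.5 × 750 = 0.33750 m
Layer 3: 0.37 × 790 × 2.7×10⁻⁴ = 0.078921 m
800 × 0.36 × 2×10⁻⁴ = 0.05760 m
1.2×10⁻⁴ × 1500 × 0.67 = 0.12060 m
Δh = 0.04620 + 0.33750 + 0.078921 + 0.05760 + 0.12060 = 0.640821 m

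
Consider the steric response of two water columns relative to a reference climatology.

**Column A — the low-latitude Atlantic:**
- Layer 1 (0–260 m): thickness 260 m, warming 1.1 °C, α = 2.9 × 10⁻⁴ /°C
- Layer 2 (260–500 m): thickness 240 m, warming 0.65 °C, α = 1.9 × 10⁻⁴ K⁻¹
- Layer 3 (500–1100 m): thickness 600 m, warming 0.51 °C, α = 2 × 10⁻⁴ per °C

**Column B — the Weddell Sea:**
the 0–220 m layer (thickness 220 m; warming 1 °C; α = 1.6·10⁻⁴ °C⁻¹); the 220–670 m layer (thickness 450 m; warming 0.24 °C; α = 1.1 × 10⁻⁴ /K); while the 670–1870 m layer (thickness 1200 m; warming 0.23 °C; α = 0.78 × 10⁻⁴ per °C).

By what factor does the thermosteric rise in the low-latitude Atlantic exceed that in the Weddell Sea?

A Layer 1: 2.9×10⁻⁴ × 260 × 1.1 = 0.08294 m
A 260–500 m: 1.9×10⁻⁴ × 240 × 0.65 = 0.02964 m
A 600 × 2×10⁻⁴ × 0.51 = 0.06120 m
A total: 0.17378 m
B 0–220 m: 1.6×10⁻⁴ × 220 × 1 = 0.03520 m
B 220–670 m: 0.24 × 1.1×10⁻⁴ × 450 = 0.01188 m
B 670–1870 m: 1200 × 0.78×10⁻⁴ × 0.23 = 0.021528 m
B total: 0.068608 m
Ratio: 0.17378 / 0.068608 ≈ 2.533

≈ 2.53×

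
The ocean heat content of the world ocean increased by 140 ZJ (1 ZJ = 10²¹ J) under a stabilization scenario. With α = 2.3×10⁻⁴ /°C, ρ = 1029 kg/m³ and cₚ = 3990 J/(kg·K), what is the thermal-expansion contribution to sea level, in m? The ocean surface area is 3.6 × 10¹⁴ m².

about 0.0218 m

Per unit area: Q = 140×10²¹ / (3.6×10¹⁴) ≈ 3.889×10⁸ J/m²
Δh = αQ/(ρcₚ) = 2.3×10⁻⁴ × 3.889×10⁸ / (1029 × 3990) ≈ 0.021786 m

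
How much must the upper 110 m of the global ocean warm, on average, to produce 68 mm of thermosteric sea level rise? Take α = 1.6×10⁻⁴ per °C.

about 3.9 °C

ΔT = Δh/(αH) = 0.068 / (1.6×10⁻⁴ × 110) ≈ 3.864 °C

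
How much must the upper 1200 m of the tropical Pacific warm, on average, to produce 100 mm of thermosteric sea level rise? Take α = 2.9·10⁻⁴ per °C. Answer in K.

0.287 K

ΔT = Δh/(αH) = 0.1 / (2.9×10⁻⁴ × 1200) ≈ 0.2874 K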